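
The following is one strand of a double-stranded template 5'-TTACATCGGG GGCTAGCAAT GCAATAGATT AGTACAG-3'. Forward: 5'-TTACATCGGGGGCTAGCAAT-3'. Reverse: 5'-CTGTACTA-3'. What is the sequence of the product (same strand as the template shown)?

5'-TTACATCGGGGGCTAGCAATGCAATAGATTAGTACAG-3'

Scanning the template, TTACATCGGGGGCTAGCAAT occurs at positions 1–20; this primer anneals to the bottom strand there with its 3' end pointing downstream.
Reverse complement of the reverse primer: TAGTACAG. This occurs on the top strand at positions 30–37.
The product is the template from position 1 through 37 (37 bp).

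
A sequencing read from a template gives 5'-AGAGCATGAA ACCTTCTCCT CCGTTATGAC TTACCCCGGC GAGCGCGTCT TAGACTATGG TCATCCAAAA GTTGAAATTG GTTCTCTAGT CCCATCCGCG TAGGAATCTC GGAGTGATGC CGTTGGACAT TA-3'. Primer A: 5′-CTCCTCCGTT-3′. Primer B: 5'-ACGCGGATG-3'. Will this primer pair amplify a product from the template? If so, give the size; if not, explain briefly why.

Yes — an 86 bp product.

Primer A (CTCCTCCGTT) matches the top strand at positions 16–25; it acts as a forward primer.
Primer B's reverse complement is CATCCGCGT, matching the top strand at positions 93–101; it acts as a reverse primer.
The 3' ends face each other across positions 16–101, giving an 86 bp product.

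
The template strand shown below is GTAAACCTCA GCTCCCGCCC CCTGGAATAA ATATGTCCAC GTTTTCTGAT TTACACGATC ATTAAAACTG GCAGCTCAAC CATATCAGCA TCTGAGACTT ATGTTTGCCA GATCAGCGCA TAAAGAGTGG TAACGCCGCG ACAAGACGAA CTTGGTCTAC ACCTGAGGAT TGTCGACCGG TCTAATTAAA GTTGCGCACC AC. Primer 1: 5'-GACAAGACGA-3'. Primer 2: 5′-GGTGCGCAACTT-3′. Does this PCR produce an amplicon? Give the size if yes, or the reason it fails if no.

Yes — a 61 bp product.

Primer 1 (GACAAGACGA) matches the top strand at positions 140–149; it acts as a forward primer.
Primer 2's reverse complement is AAGTTGCGCACC, matching the top strand at positions 189–200; it acts as a reverse primer.
The 3' ends face each other across positions 140–200, giving a 61 bp product.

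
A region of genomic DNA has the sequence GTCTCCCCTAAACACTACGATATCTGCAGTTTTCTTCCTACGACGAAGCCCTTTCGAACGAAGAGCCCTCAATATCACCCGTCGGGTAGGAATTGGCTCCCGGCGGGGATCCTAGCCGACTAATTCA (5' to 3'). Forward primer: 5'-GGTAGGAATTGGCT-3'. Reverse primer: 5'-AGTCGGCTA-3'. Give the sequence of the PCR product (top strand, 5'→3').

5'-GGTAGGAATTGGCTCCCGGCGGGGATCCTAGCCGACT-3'

The forward primer matches the template at positions 85–98.
Reverse complement of the reverse primer: TAGCCGACT. This occurs on the top strand at positions 113–121.
The product is the template from position 85 through 121 (37 bp).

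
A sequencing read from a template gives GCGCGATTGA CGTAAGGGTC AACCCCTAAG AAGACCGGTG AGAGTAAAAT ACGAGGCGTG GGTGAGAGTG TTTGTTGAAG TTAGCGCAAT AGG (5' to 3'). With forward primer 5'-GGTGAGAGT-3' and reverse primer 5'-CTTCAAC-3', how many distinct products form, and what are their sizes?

Two products: 44 bp, 20 bp

The forward primer GGTGAGAGT matches the top strand at positions 37–45, 61–69.
The reverse primer's reverse complement is GTTGAAG, matching at positions 74–80.
Each forward site pairs with the reverse site to give a product ending at position 80: sizes 44, 20 bp.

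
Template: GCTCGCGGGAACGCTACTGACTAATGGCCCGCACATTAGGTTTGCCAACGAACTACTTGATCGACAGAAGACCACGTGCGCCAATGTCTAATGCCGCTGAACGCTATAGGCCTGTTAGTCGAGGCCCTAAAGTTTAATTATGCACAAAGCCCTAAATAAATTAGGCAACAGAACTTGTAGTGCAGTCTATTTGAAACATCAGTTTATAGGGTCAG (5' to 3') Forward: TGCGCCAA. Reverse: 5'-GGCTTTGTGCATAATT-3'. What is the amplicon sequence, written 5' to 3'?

Forward primer TGCGCCAA is found on the top strand at positions 77–84.
Taking the reverse complement of GGCTTTGTGCATAATT gives AATTATGCACAAAGCC, found at positions 136–151 on the template; the primer anneals here to the top strand with its 3' end pointing upstream.
The product is the template from position 77 through 151 (75 bp).

5'-TGCGCCAATGTCTAATGCCGCTGAACGCTATAGGCCTGTTAGTCGAGGCCCTAAAGTTTAATTATGCACAAAGCC-3'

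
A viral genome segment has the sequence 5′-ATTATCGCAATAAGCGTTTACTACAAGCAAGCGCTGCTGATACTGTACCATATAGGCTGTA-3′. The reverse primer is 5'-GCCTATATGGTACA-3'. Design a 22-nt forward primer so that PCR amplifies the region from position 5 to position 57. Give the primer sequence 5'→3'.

5'-TCGCAATAAGCGTTTACTACAA-3'

The reverse primer's reverse complement TGTACCATATAGGC matches the template at positions 44–57; the product starts at position 5.
The forward primer is identical to the top strand over positions 5–26: TCGCAATAAGCGTTTACTACAA.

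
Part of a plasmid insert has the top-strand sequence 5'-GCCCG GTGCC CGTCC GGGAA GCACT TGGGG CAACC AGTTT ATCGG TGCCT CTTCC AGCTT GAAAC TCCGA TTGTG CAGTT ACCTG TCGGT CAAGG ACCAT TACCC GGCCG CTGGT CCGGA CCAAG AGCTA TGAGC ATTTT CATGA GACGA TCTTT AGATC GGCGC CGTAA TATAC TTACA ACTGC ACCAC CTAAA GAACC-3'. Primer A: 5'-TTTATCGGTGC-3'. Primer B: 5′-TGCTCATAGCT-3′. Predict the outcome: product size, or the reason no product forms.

Primer A (TTTATCGGTGC) matches the top strand at positions 38–48; it acts as a forward primer.
Primer B's reverse complement is AGCTATGAGCA, matching the top strand at positions 126–136; it acts as a reverse primer.
The 3' ends face each other across positions 38–136, giving a 99 bp product.

Yes — a 99 bp product.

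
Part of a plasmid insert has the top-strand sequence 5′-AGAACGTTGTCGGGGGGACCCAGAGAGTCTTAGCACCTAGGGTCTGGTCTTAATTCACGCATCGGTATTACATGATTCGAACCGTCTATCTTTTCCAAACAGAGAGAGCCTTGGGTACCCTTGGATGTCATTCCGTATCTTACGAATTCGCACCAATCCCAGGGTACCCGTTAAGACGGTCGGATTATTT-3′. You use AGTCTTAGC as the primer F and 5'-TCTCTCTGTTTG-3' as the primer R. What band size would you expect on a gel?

82 bp

Scanning the template, AGTCTTAGC occurs at positions 26–34; this primer anneals to the bottom strand there with its 3' end pointing downstream.
Reverse complement of the reverse primer: CAAACAGAGAGA. This occurs on the top strand at positions 96–107.
Amplicon spans positions 26–107: 82 bp.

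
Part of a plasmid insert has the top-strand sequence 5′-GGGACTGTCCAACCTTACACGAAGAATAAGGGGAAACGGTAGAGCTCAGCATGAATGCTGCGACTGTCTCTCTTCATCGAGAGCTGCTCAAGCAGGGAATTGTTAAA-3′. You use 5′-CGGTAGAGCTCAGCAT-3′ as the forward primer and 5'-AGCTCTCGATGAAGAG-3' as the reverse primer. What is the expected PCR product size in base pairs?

49 bp

Scanning the template, CGGTAGAGCTCAGCAT occurs at positions 37–52; this primer anneals to the bottom strand there with its 3' end pointing downstream.
Taking the reverse complement of AGCTCTCGATGAAGAG gives CTCTTCATCGAGAGCT, found at positions 70–85 on the template; the primer anneals here to the top strand with its 3' end pointing upstream.
Product length = (reverse-primer end) − (forward-primer start) + 1 = 85 − 37 + 1 = 49 bp.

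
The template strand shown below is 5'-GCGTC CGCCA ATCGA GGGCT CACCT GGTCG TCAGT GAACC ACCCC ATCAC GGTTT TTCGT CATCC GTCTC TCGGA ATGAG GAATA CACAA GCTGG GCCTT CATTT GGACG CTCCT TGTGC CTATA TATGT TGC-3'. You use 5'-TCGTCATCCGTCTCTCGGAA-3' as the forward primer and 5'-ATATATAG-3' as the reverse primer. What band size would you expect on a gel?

Forward primer TCGTCATCCGTCTCTCGGAA is found on the top strand at positions 57–76.
The reverse primer's reverse complement is CTATATAT, which matches the template at positions 121–128.
Amplicon spans positions 57–128: 72 bp.

72 bp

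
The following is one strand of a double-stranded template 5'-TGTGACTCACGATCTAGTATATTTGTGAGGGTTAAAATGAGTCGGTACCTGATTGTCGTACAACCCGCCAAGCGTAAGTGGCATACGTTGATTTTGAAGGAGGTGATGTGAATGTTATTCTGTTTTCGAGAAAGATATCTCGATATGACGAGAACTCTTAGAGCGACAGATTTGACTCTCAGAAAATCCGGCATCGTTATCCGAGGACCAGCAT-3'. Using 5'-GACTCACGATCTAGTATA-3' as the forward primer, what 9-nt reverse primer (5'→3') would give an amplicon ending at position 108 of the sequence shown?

5'-CATCACCTC-3'

The forward primer binds at positions 4–21; the product's 3' end on the top strand is position 108.
The reverse primer anneals to the top strand over positions 100–108, i.e. to GAGGTGATG.
Its sequence written 5'→3' is the reverse complement: CATCACCTC.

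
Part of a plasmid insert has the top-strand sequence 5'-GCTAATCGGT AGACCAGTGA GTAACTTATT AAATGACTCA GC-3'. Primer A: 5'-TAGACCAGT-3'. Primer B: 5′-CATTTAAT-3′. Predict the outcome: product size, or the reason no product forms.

Yes — a 26 bp product.

Primer A (TAGACCAGT) matches the top strand at positions 10–18; it acts as a forward primer.
Primer B's reverse complement is ATTAAATG, matching the top strand at positions 28–35; it acts as a reverse primer.
The 3' ends face each other across positions 10–35, giving a 26 bp product.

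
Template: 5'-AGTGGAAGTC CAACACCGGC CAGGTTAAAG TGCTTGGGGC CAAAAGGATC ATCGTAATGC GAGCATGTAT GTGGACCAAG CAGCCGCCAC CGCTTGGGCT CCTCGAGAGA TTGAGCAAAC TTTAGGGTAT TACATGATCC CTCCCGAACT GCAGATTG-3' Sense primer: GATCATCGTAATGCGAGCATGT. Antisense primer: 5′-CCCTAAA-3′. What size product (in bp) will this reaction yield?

81 bp

Scanning the template, GATCATCGTAATGCGAGCATGT occurs at positions 47–68; this primer anneals to the bottom strand there with its 3' end pointing downstream.
Taking the reverse complement of CCCTAAA gives TTTAGGG, found at positions 121–127 on the template; the primer anneals here to the top strand with its 3' end pointing upstream.
Amplicon spans positions 47–127: 81 bp.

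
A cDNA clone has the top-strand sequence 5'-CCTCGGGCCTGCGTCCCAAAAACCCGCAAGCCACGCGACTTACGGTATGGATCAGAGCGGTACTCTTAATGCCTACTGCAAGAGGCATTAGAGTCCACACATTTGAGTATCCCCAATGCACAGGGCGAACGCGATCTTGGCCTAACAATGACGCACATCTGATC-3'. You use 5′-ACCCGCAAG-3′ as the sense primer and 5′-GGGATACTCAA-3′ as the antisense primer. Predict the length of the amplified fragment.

Forward primer ACCCGCAAG is found on the top strand at positions 22–30.
Taking the reverse complement of GGGATACTCAA gives TTGAGTATCCC, found at positions 103–113 on the template; the primer anneals here to the top strand with its 3' end pointing upstream.
Amplicon spans positions 22–113: 92 bp.

92 bp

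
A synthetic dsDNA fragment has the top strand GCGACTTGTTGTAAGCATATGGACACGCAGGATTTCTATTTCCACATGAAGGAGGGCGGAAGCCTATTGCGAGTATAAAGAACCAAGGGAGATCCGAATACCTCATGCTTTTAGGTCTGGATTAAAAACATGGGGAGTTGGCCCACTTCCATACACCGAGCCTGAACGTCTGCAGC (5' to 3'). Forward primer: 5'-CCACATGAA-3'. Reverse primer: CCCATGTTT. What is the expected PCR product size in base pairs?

Forward primer CCACATGAA is found on the top strand at positions 42–50.
The reverse primer's reverse complement is AAACATGGG, which matches the template at positions 126–134.
Product length = (reverse-primer end) − (forward-primer start) + 1 = 134 − 42 + 1 = 93 bp.

93 bp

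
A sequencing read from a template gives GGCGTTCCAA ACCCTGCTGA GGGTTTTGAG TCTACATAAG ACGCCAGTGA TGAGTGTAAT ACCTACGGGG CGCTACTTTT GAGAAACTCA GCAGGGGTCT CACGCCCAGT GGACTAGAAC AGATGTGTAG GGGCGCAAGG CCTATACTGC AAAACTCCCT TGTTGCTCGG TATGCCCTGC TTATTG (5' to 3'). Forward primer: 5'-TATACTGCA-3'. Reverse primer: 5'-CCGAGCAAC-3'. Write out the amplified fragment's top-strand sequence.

The forward primer matches the template at positions 143–151.
Taking the reverse complement of CCGAGCAAC gives GTTGCTCGG, found at positions 162–170 on the template; the primer anneals here to the top strand with its 3' end pointing upstream.
The product is the template from position 143 through 170 (28 bp).

5'-TATACTGCAAAACTCCCTTGTTGCTCGG-3'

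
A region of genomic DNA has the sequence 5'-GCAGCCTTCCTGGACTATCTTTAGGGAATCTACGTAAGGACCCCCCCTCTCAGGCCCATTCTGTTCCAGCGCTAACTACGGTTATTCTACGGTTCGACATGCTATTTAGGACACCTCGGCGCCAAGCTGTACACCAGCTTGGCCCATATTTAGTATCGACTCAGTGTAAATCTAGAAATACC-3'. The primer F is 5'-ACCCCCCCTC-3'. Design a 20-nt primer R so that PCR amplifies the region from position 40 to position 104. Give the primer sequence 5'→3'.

5'-TAGCATGTCGAACCGTAGAA-3'

The product's 3' end on the top strand is position 104.
The reverse primer anneals to the top strand over positions 85–104, i.e. to TTCTACGGTTCGACATGCTA.
Its sequence written 5'→3' is the reverse complement: TAGCATGTCGAACCGTAGAA.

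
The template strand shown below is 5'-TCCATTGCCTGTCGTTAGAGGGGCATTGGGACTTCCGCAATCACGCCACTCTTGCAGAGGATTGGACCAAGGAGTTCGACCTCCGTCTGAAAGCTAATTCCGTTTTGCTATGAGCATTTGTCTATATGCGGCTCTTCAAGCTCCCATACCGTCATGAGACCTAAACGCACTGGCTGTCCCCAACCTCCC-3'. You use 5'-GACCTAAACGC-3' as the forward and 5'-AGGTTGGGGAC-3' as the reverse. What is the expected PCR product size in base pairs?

29 bp

Scanning the template, GACCTAAACGC occurs at positions 158–168; this primer anneals to the bottom strand there with its 3' end pointing downstream.
Taking the reverse complement of AGGTTGGGGAC gives GTCCCCAACCT, found at positions 176–186 on the template; the primer anneals here to the top strand with its 3' end pointing upstream.
Product length = (reverse-primer end) − (forward-primer start) + 1 = 186 − 158 + 1 = 29 bp.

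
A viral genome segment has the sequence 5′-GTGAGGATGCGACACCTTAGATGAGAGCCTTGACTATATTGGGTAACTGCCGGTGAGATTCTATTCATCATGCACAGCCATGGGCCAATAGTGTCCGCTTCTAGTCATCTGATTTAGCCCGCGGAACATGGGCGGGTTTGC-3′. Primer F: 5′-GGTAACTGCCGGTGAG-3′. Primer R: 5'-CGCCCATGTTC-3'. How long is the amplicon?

93 bp

The forward primer matches the template at positions 42–57.
Reverse complement of the reverse primer: GAACATGGGCG. This occurs on the top strand at positions 124–134.
Amplicon spans positions 42–134: 93 bp.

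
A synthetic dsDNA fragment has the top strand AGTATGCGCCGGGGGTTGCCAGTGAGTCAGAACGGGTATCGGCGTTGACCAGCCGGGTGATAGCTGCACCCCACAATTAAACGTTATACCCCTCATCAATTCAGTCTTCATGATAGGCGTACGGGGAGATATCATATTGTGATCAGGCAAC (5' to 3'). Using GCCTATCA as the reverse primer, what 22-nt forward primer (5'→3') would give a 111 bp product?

5'-GCCGGGGGTTGCCAGTGAGTCA-3'

The reverse primer's reverse complement TGATAGGC matches the template at positions 111–118, so the product ends at position 118.
A 111 bp product then starts at position 118 − 111 + 1 = 8.
The forward primer is identical to the top strand there: GCCGGGGGTTGCCAGTGAGTCA.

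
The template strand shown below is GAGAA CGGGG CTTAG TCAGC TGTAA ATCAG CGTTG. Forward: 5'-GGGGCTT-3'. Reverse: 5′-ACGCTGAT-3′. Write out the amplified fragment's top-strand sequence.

5'-GGGGCTTAGTCAGCTGTAAATCAGCGT-3'

Scanning the template, GGGGCTT occurs at positions 7–13; this primer anneals to the bottom strand there with its 3' end pointing downstream.
Taking the reverse complement of ACGCTGAT gives ATCAGCGT, found at positions 26–33 on the template; the primer anneals here to the top strand with its 3' end pointing upstream.
The product is the template from position 7 through 33 (27 bp).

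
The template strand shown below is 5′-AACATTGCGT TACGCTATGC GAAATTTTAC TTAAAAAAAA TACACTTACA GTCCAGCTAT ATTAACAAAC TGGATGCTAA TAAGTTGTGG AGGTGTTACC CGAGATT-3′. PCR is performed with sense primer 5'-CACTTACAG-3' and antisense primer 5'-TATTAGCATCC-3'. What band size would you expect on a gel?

40 bp

The forward primer matches the template at positions 43–51.
Reverse complement of the reverse primer: GGATGCTAATA. This occurs on the top strand at positions 72–82.
The product runs from position 43 to position 82, so its length is 82 − 43 + 1 = 40 bp.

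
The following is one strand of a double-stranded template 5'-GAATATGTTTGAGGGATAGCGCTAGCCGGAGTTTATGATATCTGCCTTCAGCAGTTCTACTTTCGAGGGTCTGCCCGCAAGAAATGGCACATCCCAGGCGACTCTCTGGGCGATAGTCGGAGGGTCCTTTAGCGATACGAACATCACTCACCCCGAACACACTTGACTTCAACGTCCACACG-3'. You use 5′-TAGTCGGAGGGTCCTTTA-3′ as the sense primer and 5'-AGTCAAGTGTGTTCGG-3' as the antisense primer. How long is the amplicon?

Scanning the template, TAGTCGGAGGGTCCTTTA occurs at positions 114–131; this primer anneals to the bottom strand there with its 3' end pointing downstream.
Taking the reverse complement of AGTCAAGTGTGTTCGG gives CCGAACACACTTGACT, found at positions 153–168 on the template; the primer anneals here to the top strand with its 3' end pointing upstream.
The product runs from position 114 to position 168, so its length is 168 − 114 + 1 = 55 bp.

55 bp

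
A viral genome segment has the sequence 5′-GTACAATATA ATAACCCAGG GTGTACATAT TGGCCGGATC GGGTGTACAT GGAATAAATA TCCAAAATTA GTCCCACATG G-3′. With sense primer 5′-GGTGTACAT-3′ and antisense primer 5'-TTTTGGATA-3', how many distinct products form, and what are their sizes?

The forward primer GGTGTACAT matches the top strand at positions 20–28, 42–50.
The reverse primer's reverse complement is TATCCAAAA, matching at positions 59–67.
Each forward site pairs with the reverse site to give a product ending at position 67: sizes 48, 26 bp.

Two products: 48 bp, 26 bp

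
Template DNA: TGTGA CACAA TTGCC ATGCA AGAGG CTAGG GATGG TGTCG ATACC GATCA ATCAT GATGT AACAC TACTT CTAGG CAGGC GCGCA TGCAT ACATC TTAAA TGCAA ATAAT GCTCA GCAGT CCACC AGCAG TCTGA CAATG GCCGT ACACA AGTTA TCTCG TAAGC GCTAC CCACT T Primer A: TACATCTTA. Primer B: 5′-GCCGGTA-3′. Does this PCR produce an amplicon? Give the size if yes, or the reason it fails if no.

Primer B (GCCGGTA) does not match the top strand, and its reverse complement TACCGGC does not match either.
With no annealing site for primer B, no amplification occurs.

No product — primer B has no binding site in the template.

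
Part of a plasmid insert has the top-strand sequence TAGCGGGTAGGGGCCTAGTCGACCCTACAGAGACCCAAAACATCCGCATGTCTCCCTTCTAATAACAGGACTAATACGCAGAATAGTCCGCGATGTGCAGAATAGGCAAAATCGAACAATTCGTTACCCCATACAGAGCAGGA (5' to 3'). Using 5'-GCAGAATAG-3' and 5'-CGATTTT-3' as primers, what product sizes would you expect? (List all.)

The forward primer GCAGAATAG matches the top strand at positions 78–86, 97–105.
The reverse primer's reverse complement is AAAATCG, matching at positions 108–114.
Each forward site pairs with the reverse site to give a product ending at position 114: sizes 37, 18 bp.

37 bp, 18 bp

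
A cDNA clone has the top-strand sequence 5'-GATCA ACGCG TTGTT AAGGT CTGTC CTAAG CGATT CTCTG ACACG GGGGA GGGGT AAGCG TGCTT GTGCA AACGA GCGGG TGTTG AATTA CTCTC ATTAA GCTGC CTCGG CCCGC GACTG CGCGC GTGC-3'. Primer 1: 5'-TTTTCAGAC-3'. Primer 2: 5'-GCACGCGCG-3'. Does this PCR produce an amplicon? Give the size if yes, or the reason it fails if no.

Primer 1 (TTTTCAGAC) does not match the top strand, and its reverse complement GTCTGAAAA does not match either.
With no annealing site for primer 1, no amplification occurs.

No product — primer 1 has no binding site in the template.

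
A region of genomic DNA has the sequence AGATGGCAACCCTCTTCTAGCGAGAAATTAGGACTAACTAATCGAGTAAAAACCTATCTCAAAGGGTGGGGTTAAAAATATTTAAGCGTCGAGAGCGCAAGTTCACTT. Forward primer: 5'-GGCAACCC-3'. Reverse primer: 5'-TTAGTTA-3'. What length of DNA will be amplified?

Scanning the template, GGCAACCC occurs at positions 5–12; this primer anneals to the bottom strand there with its 3' end pointing downstream.
The reverse primer's reverse complement is TAACTAA, which matches the template at positions 35–41.
Product length = (reverse-primer end) − (forward-primer start) + 1 = 41 − 5 + 1 = 37 bp.

37 bp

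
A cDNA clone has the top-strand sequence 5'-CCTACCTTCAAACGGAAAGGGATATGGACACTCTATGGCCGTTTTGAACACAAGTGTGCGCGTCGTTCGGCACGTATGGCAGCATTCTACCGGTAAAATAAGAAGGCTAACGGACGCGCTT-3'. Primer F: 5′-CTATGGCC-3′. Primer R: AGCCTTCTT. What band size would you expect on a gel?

76 bp

Forward primer CTATGGCC is found on the top strand at positions 33–40.
The reverse primer's reverse complement is AAGAAGGCT, which matches the template at positions 100–108.
Amplicon spans positions 33–108: 76 bp.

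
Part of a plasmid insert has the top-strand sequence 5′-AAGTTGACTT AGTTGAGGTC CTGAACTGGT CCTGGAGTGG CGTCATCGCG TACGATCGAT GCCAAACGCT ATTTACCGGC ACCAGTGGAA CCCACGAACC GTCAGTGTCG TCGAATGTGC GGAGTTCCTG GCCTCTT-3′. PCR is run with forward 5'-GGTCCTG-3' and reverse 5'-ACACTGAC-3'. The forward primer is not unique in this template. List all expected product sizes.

The forward primer GGTCCTG matches the top strand at positions 17–23, 28–34.
The reverse primer's reverse complement is GTCAGTGT, matching at positions 101–108.
Each forward site pairs with the reverse site to give a product ending at position 108: sizes 92, 81 bp.

92 bp, 81 bp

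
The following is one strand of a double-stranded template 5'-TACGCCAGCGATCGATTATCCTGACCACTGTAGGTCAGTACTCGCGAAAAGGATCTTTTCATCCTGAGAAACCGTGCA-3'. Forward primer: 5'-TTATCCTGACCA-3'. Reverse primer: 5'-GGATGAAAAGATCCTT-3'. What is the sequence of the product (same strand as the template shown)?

Forward primer TTATCCTGACCA is found on the top strand at positions 16–27.
Reverse complement of the reverse primer: AAGGATCTTTTCATCC. This occurs on the top strand at positions 49–64.
The product is the template from position 16 through 64 (49 bp).

5'-TTATCCTGACCACTGTAGGTCAGTACTCGCGAAAAGGATCTTTTCATCC-3'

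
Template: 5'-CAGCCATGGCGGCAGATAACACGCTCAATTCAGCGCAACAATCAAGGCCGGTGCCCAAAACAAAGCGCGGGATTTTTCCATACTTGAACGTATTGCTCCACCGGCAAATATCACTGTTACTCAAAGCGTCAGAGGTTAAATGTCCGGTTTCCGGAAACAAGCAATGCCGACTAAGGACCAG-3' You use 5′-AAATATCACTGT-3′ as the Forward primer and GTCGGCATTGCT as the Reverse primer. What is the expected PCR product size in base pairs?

The forward primer matches the template at positions 106–117.
Taking the reverse complement of GTCGGCATTGCT gives AGCAATGCCGAC, found at positions 160–171 on the template; the primer anneals here to the top strand with its 3' end pointing upstream.
Amplicon spans positions 106–171: 66 bp.

66 bp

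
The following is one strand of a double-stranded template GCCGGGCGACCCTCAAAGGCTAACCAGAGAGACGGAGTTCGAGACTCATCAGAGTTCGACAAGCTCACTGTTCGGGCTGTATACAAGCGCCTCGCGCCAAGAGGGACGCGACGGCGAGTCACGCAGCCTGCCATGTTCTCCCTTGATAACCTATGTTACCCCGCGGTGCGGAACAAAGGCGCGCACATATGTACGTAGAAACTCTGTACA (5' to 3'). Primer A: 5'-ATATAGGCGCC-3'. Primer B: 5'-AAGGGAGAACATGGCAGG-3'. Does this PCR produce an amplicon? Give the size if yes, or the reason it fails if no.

Primer A (ATATAGGCGCC) does not match the top strand, and its reverse complement GGCGCCTATAT does not match either.
With no annealing site for primer A, no amplification occurs.

No product — primer A has no binding site in the template.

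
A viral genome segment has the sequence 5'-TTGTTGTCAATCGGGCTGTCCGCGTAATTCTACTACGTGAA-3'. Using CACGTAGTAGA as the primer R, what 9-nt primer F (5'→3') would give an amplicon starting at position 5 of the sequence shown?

The reverse primer's reverse complement TCTACTACGTG matches the template at positions 29–39; the product starts at position 5.
The forward primer is identical to the top strand over positions 5–13: TGTCAATCG.

5'-TGTCAATCG-3'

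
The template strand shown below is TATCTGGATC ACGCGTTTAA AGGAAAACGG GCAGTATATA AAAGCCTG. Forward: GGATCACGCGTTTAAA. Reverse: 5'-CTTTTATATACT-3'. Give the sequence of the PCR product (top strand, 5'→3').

5'-GGATCACGCGTTTAAAGGAAAACGGGCAGTATATAAAAG-3'

Forward primer GGATCACGCGTTTAAA is found on the top strand at positions 6–21.
Taking the reverse complement of CTTTTATATACT gives AGTATATAAAAG, found at positions 33–44 on the template; the primer anneals here to the top strand with its 3' end pointing upstream.
The product is the template from position 6 through 44 (39 bp).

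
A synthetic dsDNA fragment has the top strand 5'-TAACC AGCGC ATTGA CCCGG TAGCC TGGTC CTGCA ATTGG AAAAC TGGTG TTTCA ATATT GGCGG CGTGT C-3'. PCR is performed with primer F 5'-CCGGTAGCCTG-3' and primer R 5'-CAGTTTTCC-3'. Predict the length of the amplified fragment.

Forward primer CCGGTAGCCTG is found on the top strand at positions 17–27.
Taking the reverse complement of CAGTTTTCC gives GGAAAACTG, found at positions 39–47 on the template; the primer anneals here to the top strand with its 3' end pointing upstream.
Product length = (reverse-primer end) − (forward-primer start) + 1 = 47 − 17 + 1 = 31 bp.

31 bp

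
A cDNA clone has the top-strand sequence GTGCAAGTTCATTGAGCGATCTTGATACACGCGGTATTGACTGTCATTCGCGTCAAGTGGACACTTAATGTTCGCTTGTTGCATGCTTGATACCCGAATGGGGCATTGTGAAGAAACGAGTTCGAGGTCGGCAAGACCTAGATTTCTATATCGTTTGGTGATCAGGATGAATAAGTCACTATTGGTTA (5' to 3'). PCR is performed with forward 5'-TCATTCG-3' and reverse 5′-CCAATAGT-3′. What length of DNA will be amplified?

142 bp

Scanning the template, TCATTCG occurs at positions 44–50; this primer anneals to the bottom strand there with its 3' end pointing downstream.
Taking the reverse complement of CCAATAGT gives ACTATTGG, found at positions 178–185 on the template; the primer anneals here to the top strand with its 3' end pointing upstream.
Product length = (reverse-primer end) − (forward-primer start) + 1 = 185 − 44 + 1 = 142 bp.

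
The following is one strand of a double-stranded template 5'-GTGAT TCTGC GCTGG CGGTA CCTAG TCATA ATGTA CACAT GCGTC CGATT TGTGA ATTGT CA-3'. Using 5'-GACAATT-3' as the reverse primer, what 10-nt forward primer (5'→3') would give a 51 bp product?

The reverse primer's reverse complement AATTGTC matches the template at positions 55–61, so the product ends at position 61.
A 51 bp product then starts at position 61 − 51 + 1 = 11.
The forward primer is identical to the top strand there: GCTGGCGGTA.

5'-GCTGGCGGTA-3'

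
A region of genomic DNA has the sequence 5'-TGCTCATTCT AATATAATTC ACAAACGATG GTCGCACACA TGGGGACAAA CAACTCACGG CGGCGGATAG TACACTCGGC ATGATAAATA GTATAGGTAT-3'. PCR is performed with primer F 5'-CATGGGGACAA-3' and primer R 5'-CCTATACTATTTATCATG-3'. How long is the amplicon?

Scanning the template, CATGGGGACAA occurs at positions 39–49; this primer anneals to the bottom strand there with its 3' end pointing downstream.
Taking the reverse complement of CCTATACTATTTATCATG gives CATGATAAATAGTATAGG, found at positions 80–97 on the template; the primer anneals here to the top strand with its 3' end pointing upstream.
Product length = (reverse-primer end) − (forward-primer start) + 1 = 97 − 39 + 1 = 59 bp.

59 bp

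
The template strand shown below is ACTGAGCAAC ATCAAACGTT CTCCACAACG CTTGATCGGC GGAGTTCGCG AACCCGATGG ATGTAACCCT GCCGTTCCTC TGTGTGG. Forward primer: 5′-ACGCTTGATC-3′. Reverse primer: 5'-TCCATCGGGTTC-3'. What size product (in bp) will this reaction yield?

Scanning the template, ACGCTTGATC occurs at positions 28–37; this primer anneals to the bottom strand there with its 3' end pointing downstream.
Taking the reverse complement of TCCATCGGGTTC gives GAACCCGATGGA, found at positions 50–61 on the template; the primer anneals here to the top strand with its 3' end pointing upstream.
Amplicon spans positions 28–61: 34 bp.

34 bp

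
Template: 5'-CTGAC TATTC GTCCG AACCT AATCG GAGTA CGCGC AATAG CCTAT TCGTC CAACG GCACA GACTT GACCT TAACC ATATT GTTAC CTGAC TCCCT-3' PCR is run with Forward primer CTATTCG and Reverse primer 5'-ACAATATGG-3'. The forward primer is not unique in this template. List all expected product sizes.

The forward primer CTATTCG matches the top strand at positions 5–11, 42–48.
The reverse primer's reverse complement is CCATATTGT, matching at positions 74–82.
Each forward site pairs with the reverse site to give a product ending at position 82: sizes 78, 41 bp.

78 bp, 41 bp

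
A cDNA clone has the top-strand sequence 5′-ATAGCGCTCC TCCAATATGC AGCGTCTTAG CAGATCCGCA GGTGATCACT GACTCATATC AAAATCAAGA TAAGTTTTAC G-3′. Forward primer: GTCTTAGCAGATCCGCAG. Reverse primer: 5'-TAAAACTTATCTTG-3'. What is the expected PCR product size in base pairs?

Scanning the template, GTCTTAGCAGATCCGCAG occurs at positions 24–41; this primer anneals to the bottom strand there with its 3' end pointing downstream.
The reverse primer's reverse complement is CAAGATAAGTTTTA, which matches the template at positions 66–79.
The product runs from position 24 to position 79, so its length is 79 − 24 + 1 = 56 bp.

56 bp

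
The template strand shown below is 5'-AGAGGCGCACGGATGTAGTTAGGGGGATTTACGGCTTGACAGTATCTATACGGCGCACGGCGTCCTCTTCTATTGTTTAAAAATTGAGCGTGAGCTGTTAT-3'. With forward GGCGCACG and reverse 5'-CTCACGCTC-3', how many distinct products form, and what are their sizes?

Two products: 91 bp, 43 bp

The forward primer GGCGCACG matches the top strand at positions 4–11, 52–59.
The reverse primer's reverse complement is GAGCGTGAG, matching at positions 86–94.
Each forward site pairs with the reverse site to give a product ending at position 94: sizes 91, 43 bp.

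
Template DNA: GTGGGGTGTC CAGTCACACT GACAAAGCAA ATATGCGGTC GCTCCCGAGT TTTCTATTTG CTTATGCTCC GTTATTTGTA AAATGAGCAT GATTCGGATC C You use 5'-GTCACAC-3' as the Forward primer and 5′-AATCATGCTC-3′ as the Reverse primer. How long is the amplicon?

82 bp

Forward primer GTCACAC is found on the top strand at positions 13–19.
The reverse primer's reverse complement is GAGCATGATT, which matches the template at positions 85–94.
Amplicon spans positions 13–94: 82 bp.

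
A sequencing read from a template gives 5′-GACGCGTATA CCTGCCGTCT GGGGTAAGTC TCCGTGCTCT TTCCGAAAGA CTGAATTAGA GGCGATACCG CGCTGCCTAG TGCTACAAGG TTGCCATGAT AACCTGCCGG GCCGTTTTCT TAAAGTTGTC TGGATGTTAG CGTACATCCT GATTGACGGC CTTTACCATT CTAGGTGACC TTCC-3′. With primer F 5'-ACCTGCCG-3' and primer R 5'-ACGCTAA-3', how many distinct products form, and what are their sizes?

Two products: 134 bp, 42 bp

The forward primer ACCTGCCG matches the top strand at positions 10–17, 102–109.
The reverse primer's reverse complement is TTAGCGT, matching at positions 137–143.
Each forward site pairs with the reverse site to give a product ending at position 143: sizes 134, 42 bp.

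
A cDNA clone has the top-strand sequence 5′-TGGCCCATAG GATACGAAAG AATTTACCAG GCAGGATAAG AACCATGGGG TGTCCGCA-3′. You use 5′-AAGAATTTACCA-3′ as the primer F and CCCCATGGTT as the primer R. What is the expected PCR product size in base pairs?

33 bp

The forward primer matches the template at positions 18–29.
The reverse primer's reverse complement is AACCATGGGG, which matches the template at positions 41–50.
Product length = (reverse-primer end) − (forward-primer start) + 1 = 50 − 18 + 1 = 33 bp.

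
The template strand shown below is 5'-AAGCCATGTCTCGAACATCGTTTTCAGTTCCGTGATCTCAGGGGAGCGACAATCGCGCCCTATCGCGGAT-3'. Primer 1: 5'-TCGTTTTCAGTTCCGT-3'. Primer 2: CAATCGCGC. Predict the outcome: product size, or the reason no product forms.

No product — both primers anneal to the same strand and extend in the same direction.

Primer 1 (TCGTTTTCAGTTCCGT) matches the top strand at positions 18–33 (3' end points downstream).
Primer 2 (CAATCGCGC) also matches the top strand directly, at positions 50–58 — its reverse complement GCGCGATTG is not present.
Both primers anneal to the bottom strand with 3' ends pointing the same way, so neither can prime synthesis back toward the other.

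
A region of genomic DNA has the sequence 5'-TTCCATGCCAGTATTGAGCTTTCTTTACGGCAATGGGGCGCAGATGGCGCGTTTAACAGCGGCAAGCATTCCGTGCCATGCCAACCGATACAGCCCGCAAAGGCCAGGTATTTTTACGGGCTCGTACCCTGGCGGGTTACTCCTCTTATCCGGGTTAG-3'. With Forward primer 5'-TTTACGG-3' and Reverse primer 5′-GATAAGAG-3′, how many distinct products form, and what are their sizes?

Two products: 127 bp, 38 bp

The forward primer TTTACGG matches the top strand at positions 24–30, 113–119.
The reverse primer's reverse complement is CTCTTATC, matching at positions 143–150.
Each forward site pairs with the reverse site to give a product ending at position 150: sizes 127, 38 bp.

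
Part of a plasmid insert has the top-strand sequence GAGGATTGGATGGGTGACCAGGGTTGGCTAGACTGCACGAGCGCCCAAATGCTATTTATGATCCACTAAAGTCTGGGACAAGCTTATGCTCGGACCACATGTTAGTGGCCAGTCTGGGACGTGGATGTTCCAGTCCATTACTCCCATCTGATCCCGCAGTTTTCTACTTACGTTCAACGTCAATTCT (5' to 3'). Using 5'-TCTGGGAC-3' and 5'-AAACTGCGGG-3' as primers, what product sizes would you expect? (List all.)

91 bp, 50 bp

The forward primer TCTGGGAC matches the top strand at positions 72–79, 113–120.
The reverse primer's reverse complement is CCCGCAGTTT, matching at positions 153–162.
Each forward site pairs with the reverse site to give a product ending at position 162: sizes 91, 50 bp.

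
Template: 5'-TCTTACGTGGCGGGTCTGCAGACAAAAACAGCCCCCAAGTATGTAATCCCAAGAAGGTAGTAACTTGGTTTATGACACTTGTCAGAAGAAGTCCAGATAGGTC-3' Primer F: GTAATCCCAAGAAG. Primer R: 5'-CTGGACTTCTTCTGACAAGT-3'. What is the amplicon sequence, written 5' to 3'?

5'-GTAATCCCAAGAAGGTAGTAACTTGGTTTATGACACTTGTCAGAAGAAGTCCAG-3'

Forward primer GTAATCCCAAGAAG is found on the top strand at positions 43–56.
Reverse complement of the reverse primer: ACTTGTCAGAAGAAGTCCAG. This occurs on the top strand at positions 77–96.
The product is the template from position 43 through 96 (54 bp).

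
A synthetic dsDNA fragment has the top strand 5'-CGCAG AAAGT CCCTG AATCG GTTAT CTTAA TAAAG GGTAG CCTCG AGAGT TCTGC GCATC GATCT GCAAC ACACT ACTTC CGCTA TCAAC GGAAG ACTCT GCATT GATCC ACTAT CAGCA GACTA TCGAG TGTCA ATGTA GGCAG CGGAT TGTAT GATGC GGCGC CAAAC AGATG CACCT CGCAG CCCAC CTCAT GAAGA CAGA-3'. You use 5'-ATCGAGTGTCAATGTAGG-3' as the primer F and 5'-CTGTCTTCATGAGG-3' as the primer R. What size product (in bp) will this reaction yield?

79 bp

Scanning the template, ATCGAGTGTCAATGTAGG occurs at positions 125–142; this primer anneals to the bottom strand there with its 3' end pointing downstream.
Taking the reverse complement of CTGTCTTCATGAGG gives CCTCATGAAGACAG, found at positions 190–203 on the template; the primer anneals here to the top strand with its 3' end pointing upstream.
Amplicon spans positions 125–203: 79 bp.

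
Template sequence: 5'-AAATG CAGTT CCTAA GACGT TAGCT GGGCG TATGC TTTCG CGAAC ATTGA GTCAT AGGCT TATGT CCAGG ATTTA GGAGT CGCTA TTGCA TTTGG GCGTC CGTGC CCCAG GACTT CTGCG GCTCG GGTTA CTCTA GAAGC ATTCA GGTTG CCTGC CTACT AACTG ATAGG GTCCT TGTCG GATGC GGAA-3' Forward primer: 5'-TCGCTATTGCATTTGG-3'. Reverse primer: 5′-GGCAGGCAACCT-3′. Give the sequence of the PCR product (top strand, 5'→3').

5'-TCGCTATTGCATTTGGGCGTCCGTGCCCCAGGACTTCTGCGGCTCGGGTTACTCTAGAAGCATTCAGGTTGCCTGCC-3'

Scanning the template, TCGCTATTGCATTTGG occurs at positions 80–95; this primer anneals to the bottom strand there with its 3' end pointing downstream.
Reverse complement of the reverse primer: AGGTTGCCTGCC. This occurs on the top strand at positions 145–156.
The product is the template from position 80 through 156 (77 bp).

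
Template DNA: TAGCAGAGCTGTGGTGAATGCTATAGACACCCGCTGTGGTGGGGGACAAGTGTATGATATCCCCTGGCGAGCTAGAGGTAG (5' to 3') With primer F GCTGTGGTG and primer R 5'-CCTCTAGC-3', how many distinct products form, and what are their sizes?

The forward primer GCTGTGGTG matches the top strand at positions 8–16, 33–41.
The reverse primer's reverse complement is GCTAGAGG, matching at positions 71–78.
Each forward site pairs with the reverse site to give a product ending at position 78: sizes 71, 46 bp.

Two products: 71 bp, 46 bp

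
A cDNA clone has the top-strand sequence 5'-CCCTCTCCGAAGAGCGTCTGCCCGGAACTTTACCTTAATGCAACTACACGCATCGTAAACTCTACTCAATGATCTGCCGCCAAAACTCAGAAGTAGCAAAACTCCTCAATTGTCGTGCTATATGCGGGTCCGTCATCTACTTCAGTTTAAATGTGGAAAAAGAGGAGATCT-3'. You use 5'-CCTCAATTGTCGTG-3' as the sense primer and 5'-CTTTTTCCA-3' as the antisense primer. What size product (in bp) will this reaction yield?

Forward primer CCTCAATTGTCGTG is found on the top strand at positions 104–117.
The reverse primer's reverse complement is TGGAAAAAG, which matches the template at positions 154–162.
The product runs from position 104 to position 162, so its length is 162 − 104 + 1 = 59 bp.

59 bp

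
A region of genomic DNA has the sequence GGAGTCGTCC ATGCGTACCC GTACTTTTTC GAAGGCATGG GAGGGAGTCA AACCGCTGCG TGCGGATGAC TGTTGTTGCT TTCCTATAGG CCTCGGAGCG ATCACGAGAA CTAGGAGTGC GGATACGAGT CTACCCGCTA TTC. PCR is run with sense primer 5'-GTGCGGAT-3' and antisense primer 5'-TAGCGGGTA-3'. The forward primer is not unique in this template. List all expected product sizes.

81 bp, 24 bp

The forward primer GTGCGGAT matches the top strand at positions 60–67, 117–124.
The reverse primer's reverse complement is TACCCGCTA, matching at positions 132–140.
Each forward site pairs with the reverse site to give a product ending at position 140: sizes 81, 24 bp.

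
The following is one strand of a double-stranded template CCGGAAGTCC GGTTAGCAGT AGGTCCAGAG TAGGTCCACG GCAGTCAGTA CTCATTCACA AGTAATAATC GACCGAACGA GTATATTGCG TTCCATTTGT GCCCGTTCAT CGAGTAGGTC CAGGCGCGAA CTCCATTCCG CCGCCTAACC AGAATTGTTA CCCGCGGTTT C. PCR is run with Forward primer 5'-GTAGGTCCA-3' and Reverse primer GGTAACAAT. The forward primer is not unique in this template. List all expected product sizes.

The forward primer GTAGGTCCA matches the top strand at positions 19–27, 30–38, 114–122.
The reverse primer's reverse complement is ATTGTTACC, matching at positions 154–162.
Each forward site pairs with the reverse site to give a product ending at position 162: sizes 144, 133, 49 bp.

144 bp, 133 bp, 49 bp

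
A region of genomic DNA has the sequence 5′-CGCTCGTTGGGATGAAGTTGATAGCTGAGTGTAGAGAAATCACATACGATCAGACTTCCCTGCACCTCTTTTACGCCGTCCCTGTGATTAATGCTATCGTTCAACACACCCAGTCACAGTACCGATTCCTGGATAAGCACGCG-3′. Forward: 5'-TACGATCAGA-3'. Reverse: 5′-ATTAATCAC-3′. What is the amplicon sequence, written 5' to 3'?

Scanning the template, TACGATCAGA occurs at positions 45–54; this primer anneals to the bottom strand there with its 3' end pointing downstream.
Reverse complement of the reverse primer: GTGATTAAT. This occurs on the top strand at positions 84–92.
The product is the template from position 45 through 92 (48 bp).

5'-TACGATCAGACTTCCCTGCACCTCTTTTACGCCGTCCCTGTGATTAAT-3'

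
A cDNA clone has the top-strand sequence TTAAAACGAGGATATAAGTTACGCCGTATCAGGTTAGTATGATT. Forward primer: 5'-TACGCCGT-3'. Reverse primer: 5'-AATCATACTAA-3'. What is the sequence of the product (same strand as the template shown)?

Forward primer TACGCCGT is found on the top strand at positions 20–27.
The reverse primer's reverse complement is TTAGTATGATT, which matches the template at positions 34–44.
The product is the template from position 20 through 44 (25 bp).

5'-TACGCCGTATCAGGTTAGTATGATT-3'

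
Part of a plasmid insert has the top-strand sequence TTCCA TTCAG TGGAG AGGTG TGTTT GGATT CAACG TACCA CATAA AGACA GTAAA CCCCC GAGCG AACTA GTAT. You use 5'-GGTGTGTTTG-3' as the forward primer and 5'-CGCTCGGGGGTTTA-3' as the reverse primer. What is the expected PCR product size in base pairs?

Forward primer GGTGTGTTTG is found on the top strand at positions 17–26.
The reverse primer's reverse complement is TAAACCCCCGAGCG, which matches the template at positions 52–65.
Amplicon spans positions 17–65: 49 bp.

49 bp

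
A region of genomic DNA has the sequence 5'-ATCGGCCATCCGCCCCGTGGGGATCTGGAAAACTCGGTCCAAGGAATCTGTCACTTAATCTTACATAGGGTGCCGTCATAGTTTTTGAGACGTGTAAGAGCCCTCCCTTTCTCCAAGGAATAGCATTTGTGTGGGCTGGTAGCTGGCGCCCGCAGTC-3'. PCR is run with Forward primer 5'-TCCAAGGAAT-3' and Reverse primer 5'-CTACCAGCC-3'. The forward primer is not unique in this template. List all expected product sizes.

The forward primer TCCAAGGAAT matches the top strand at positions 38–47, 112–121.
The reverse primer's reverse complement is GGCTGGTAG, matching at positions 134–142.
Each forward site pairs with the reverse site to give a product ending at position 142: sizes 105, 31 bp.

105 bp, 31 bp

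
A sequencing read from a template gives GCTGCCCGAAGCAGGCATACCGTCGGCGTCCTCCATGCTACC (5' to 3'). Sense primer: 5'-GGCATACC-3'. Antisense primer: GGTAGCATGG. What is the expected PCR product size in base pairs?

Forward primer GGCATACC is found on the top strand at positions 14–21.
Reverse complement of the reverse primer: CCATGCTACC. This occurs on the top strand at positions 33–42.
The product runs from position 14 to position 42, so its length is 42 − 14 + 1 = 29 bp.

29 bp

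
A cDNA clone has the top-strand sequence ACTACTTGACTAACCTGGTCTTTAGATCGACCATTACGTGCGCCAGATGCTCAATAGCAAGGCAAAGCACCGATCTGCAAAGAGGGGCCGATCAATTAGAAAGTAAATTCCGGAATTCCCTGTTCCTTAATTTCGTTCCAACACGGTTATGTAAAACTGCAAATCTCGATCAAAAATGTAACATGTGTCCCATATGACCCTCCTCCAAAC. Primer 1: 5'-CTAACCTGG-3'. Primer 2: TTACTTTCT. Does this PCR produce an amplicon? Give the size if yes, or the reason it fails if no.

Yes — a 97 bp product.

Primer 1 (CTAACCTGG) matches the top strand at positions 10–18; it acts as a forward primer.
Primer 2's reverse complement is AGAAAGTAA, matching the top strand at positions 98–106; it acts as a reverse primer.
The 3' ends face each other across positions 10–106, giving a 97 bp product.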